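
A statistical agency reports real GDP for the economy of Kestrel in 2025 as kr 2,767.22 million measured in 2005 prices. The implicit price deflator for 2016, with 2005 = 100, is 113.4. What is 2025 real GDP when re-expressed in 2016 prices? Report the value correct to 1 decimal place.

Real GDP in 2016 prices = Real GDP in 2005 prices × (P_2016/P_2005) = 2767.22 × 1.134 = 3138.03.

kr 3,138.0 million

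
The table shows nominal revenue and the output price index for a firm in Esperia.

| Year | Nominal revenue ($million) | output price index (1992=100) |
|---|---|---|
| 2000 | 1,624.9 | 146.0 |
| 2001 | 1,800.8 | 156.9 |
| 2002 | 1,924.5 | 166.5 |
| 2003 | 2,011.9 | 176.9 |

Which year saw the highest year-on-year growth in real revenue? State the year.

2001: real = 1800.8/1.569 = 1147.74; growth vs 2000 (1112.95) = 3.13%.
2002: real = 1924.5/1.665 = 1155.86; growth vs 2001 (1147.74) = 0.71%.
2003: real = 2011.9/1.769 = 1137.31; growth vs 2002 (1155.86) = -1.60%.

2001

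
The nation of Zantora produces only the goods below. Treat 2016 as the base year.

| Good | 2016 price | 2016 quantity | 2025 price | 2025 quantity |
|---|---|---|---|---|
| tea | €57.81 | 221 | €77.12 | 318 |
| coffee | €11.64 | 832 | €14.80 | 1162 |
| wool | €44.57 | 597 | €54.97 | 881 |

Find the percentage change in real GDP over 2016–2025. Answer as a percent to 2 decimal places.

45.05%

Real GDP 2016 = Nominal GDP 2016 = 57.81·221 + 11.64·832 + 44.57·597 = 49068.78.
Real GDP 2025 (at 2016 prices) = 57.81·318 + 11.64·1162 + 44.57·881 = 71175.43.
Real growth = 71175.43/49068.78 − 1 = 0.4505.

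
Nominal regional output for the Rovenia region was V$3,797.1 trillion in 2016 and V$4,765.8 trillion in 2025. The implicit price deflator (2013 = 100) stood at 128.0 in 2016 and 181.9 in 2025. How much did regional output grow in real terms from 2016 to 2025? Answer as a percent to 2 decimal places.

-11.68%

Deflate each year: 2016 → 3797.1/1.280 = 2966.48; 2025 → 4765.8/1.819 = 2620.01.
So real regional output changed by 2620.01/2966.48 − 1 = -0.1168, i.e. -11.68%.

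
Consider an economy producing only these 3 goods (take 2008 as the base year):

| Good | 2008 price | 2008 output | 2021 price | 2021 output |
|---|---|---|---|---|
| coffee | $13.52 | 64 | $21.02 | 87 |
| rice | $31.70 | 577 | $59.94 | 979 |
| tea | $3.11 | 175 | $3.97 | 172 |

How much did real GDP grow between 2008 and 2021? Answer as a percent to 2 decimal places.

66.22%

Real GDP 2008 = Nominal GDP 2008 = 13.52·64 + 31.70·577 + 3.11·175 = 19700.43.
Real GDP 2021 (at 2008 prices) = 13.52·87 + 31.70·979 + 3.11·172 = 32745.46.
Real growth = 32745.46/19700.43 − 1 = 0.6622.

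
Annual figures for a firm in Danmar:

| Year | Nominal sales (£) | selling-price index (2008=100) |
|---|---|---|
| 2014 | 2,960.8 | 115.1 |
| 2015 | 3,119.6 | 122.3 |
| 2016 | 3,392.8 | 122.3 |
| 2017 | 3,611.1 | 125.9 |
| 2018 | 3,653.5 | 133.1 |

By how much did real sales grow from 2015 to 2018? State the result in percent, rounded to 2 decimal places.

7.61%

Real sales 2015 = 3119.6/1.223 = 2550.78.
Real sales 2018 = 3653.5/1.331 = 2744.93.
Change = 2744.93/2550.78 − 1 = 0.0761.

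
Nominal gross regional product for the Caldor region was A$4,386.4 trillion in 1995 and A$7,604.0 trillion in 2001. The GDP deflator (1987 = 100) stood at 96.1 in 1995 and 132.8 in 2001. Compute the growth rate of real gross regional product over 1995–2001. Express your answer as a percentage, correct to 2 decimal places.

25.45%

Real gross regional product 1995 = 4386.4 / 0.961 = 4564.41.
Real gross regional product 2001 = 7604.0 / 1.328 = 5725.90.
Real growth = 5725.90 / 4564.41 − 1 = 0.2545.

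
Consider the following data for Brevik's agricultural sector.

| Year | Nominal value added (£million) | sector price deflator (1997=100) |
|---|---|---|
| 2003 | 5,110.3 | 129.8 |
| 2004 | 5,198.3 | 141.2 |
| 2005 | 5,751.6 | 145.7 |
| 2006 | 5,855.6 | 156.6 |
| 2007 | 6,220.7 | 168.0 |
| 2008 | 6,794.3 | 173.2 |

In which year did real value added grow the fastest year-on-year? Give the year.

2005

2004: real = 5198.3/1.412 = 3681.52; growth vs 2003 (3937.06) = -6.49%.
2005: real = 5751.6/1.457 = 3947.56; growth vs 2004 (3681.52) = 7.23%.
2006: real = 5855.6/1.566 = 3739.21; growth vs 2005 (3947.56) = -5.28%.
2007: real = 6220.7/1.680 = 3702.80; growth vs 2006 (3739.21) = -0.97%.
2008: real = 6794.3/1.732 = 3922.81; growth vs 2007 (3702.80) = 5.94%.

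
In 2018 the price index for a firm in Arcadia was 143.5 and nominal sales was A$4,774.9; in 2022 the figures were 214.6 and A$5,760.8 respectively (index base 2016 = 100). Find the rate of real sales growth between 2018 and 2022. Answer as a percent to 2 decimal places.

-19.32%

Real sales 2018 = 4774.9 / 1.435 = 3327.46.
Real sales 2022 = 5760.8 / 2.146 = 2684.44.
Real growth = 2684.44 / 3327.46 − 1 = -0.1932.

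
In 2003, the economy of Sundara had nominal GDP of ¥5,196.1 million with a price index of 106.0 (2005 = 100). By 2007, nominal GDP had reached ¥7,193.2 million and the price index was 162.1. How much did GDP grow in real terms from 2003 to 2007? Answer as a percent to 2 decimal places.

-9.48%

Real GDP 2003 = 5196.1 / 1.060 = 4901.98.
Real GDP 2007 = 7193.2 / 1.621 = 4437.51.
Real growth = 4437.51 / 4901.98 − 1 = -0.0948.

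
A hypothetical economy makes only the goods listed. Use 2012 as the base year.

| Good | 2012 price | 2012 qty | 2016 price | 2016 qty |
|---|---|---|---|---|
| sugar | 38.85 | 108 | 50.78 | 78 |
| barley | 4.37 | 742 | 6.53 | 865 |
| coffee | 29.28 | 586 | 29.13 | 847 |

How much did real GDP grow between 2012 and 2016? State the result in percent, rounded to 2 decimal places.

28.52%

Real GDP 2012 = Nominal GDP 2012 = 38.85·108 + 4.37·742 + 29.28·586 = 24596.42.
Real GDP 2016 (at 2012 prices) = 38.85·78 + 4.37·865 + 29.28·847 = 31610.51.
Real growth = 31610.51/24596.42 − 1 = 0.2852.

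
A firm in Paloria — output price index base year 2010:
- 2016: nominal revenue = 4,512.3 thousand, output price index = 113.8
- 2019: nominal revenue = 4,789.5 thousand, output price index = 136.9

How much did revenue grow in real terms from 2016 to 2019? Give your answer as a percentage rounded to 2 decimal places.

Deflate each year: 2016 → 4512.3/1.138 = 3965.11; 2019 → 4789.5/1.369 = 3498.54.
So real revenue changed by 3498.54/3965.11 − 1 = -0.1177, i.e. -11.77%.

-11.77%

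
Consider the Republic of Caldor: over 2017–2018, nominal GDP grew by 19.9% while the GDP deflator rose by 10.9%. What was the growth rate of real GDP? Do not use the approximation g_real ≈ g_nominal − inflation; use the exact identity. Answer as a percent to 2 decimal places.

(1 + g_nom) = (1 + g_real)(1 + π), so g_real = 1.1990 / 1.1090 − 1 = 0.08115.

8.12%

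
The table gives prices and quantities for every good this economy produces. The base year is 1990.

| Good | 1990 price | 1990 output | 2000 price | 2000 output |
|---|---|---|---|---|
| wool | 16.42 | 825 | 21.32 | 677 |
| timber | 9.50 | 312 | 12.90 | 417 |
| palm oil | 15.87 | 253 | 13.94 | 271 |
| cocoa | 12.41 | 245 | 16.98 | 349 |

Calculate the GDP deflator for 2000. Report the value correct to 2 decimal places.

Nominal GDP 2000 = 21.32·677 + 12.90·417 + 13.94·271 + 16.98·349 = 29516.70.
Real GDP 2000 (at 1990 prices) = 16.42·677 + 9.50·417 + 15.87·271 + 12.41·349 = 23709.70.
Deflator = Nominal/Real × 100 = 29516.70/23709.70 × 100 = 124.492.

124.49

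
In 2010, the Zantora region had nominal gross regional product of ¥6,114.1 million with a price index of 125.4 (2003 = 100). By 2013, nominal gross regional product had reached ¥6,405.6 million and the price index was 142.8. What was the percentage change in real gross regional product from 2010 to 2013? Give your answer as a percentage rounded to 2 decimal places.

Real gross regional product 2010 = 6114.1 / 1.254 = 4875.68.
Real gross regional product 2013 = 6405.6 / 1.428 = 4485.71.
Real growth = 4485.71 / 4875.68 − 1 = -0.0800.

-8.00%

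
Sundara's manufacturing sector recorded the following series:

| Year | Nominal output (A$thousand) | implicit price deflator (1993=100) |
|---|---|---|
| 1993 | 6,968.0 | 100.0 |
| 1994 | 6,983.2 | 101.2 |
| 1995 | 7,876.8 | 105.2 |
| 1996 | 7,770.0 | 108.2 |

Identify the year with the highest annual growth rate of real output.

1995

1994: real = 6983.2/1.012 = 6900.40; growth vs 1993 (6968.00) = -0.97%.
1995: real = 7876.8/1.052 = 7487.45; growth vs 1994 (6900.40) = 8.51%.
1996: real = 7770.0/1.082 = 7181.15; growth vs 1995 (7487.45) = -4.09%.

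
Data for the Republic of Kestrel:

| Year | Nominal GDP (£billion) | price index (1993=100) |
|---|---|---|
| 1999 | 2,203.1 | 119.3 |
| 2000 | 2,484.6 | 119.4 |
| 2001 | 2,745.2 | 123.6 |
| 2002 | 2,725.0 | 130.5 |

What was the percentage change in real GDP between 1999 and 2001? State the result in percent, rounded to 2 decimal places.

20.27%

Real GDP 1999 = 2203.1/1.193 = 1846.69.
Real GDP 2001 = 2745.2/1.236 = 2221.04.
Change = 2221.04/1846.69 − 1 = 0.2027.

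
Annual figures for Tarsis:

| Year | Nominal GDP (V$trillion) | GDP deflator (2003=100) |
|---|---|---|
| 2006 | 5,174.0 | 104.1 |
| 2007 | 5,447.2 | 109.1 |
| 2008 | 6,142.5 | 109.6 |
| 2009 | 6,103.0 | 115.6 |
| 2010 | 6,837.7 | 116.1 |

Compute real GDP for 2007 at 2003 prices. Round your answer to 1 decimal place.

V$4,992.9 trillion

Real GDP 2007 = 5447.2 / 1.091 = 4992.85.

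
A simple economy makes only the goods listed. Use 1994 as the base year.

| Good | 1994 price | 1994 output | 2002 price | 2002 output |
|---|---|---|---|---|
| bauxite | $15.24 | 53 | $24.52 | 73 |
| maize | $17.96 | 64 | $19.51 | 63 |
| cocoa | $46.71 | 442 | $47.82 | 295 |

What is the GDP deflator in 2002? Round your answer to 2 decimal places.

106.88

Nominal GDP 2002 = 24.52·73 + 19.51·63 + 47.82·295 = 17125.99.
Real GDP 2002 (at 1994 prices) = 15.24·73 + 17.96·63 + 46.71·295 = 16023.45.
Deflator = Nominal/Real × 100 = 17125.99/16023.45 × 100 = 106.881.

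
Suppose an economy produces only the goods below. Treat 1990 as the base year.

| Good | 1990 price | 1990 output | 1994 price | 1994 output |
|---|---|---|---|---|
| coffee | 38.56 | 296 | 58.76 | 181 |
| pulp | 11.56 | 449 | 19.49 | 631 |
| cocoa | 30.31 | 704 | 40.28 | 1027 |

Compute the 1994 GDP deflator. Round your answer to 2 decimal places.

Nominal GDP 1994 = 58.76·181 + 19.49·631 + 40.28·1027 = 64301.31.
Real GDP 1994 (at 1990 prices) = 38.56·181 + 11.56·631 + 30.31·1027 = 45402.09.
Deflator = Nominal/Real × 100 = 64301.31/45402.09 × 100 = 141.626.

141.63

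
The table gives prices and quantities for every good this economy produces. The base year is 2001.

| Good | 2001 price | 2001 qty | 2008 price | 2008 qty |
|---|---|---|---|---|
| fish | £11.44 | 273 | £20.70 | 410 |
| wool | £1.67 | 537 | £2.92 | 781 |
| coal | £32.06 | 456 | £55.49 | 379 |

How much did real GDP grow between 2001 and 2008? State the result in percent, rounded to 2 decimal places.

-2.65%

Real GDP 2001 = Nominal GDP 2001 = 11.44·273 + 1.67·537 + 32.06·456 = 18639.27.
Real GDP 2008 (at 2001 prices) = 11.44·410 + 1.67·781 + 32.06·379 = 18145.41.
Real growth = 18145.41/18639.27 − 1 = -0.0265.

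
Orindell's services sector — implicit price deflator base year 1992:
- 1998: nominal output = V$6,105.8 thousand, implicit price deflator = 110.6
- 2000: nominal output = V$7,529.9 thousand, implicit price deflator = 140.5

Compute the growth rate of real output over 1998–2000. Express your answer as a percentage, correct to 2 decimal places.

-2.92%

Real output 1998 = 6105.8 / 1.106 = 5520.61.
Real output 2000 = 7529.9 / 1.405 = 5359.36.
Real growth = 5359.36 / 5520.61 − 1 = -0.0292.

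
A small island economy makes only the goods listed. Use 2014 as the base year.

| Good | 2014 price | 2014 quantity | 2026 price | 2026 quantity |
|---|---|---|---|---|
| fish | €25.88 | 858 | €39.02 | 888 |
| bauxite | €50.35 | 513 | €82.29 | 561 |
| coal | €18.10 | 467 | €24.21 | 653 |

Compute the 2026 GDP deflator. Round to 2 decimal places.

Nominal GDP 2026 = 39.02·888 + 82.29·561 + 24.21·653 = 96623.58.
Real GDP 2026 (at 2014 prices) = 25.88·888 + 50.35·561 + 18.10·653 = 63047.09.
Deflator = Nominal/Real × 100 = 96623.58/63047.09 × 100 = 153.256.

153.26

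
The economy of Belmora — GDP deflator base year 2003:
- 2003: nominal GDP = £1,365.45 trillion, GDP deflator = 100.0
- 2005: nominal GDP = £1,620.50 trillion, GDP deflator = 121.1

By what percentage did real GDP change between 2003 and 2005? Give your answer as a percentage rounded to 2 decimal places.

Real GDP 2003 = 1365.45 / 1.000 = 1365.45.
Real GDP 2005 = 1620.50 / 1.211 = 1338.15.
Real growth = 1338.15 / 1365.45 − 1 = -0.0200.

-2.00%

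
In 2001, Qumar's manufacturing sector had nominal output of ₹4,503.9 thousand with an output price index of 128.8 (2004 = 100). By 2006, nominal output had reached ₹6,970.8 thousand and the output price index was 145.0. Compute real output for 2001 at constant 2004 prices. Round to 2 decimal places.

Real output = Nominal / (output price index/100) = 4503.9 / 1.288 = 3496.82.

₹3,496.82 thousand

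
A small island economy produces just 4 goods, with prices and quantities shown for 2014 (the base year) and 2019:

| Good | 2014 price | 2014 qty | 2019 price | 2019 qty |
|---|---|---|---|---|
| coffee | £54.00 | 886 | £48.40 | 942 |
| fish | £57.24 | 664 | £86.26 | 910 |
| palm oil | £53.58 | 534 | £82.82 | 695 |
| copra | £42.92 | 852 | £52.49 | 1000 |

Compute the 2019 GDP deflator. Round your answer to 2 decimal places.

127.86

Nominal GDP 2019 = 48.40·942 + 86.26·910 + 82.82·695 + 52.49·1000 = 234139.30.
Real GDP 2019 (at 2014 prices) = 54.00·942 + 57.24·910 + 53.58·695 + 42.92·1000 = 183114.50.
Deflator = Nominal/Real × 100 = 234139.30/183114.50 × 100 = 127.865.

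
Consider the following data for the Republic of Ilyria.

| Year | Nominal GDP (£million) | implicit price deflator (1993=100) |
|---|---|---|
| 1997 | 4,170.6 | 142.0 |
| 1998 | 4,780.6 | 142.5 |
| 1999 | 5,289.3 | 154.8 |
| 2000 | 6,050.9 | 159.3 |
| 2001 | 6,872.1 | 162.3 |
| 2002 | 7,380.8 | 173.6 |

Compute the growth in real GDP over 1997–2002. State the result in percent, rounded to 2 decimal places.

44.76%

Real GDP 1997 = 4170.6/1.420 = 2937.04.
Real GDP 2002 = 7380.8/1.736 = 4251.61.
Change = 4251.61/2937.04 − 1 = 0.4476.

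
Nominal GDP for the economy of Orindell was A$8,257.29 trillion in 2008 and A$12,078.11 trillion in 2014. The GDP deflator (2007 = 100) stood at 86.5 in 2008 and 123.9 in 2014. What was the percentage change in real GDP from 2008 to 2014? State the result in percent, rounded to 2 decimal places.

Deflate each year: 2008 → 8257.29/0.865 = 9546.00; 2014 → 12078.11/1.239 = 9748.27.
So real GDP changed by 9748.27/9546.00 − 1 = 0.0212, i.e. 2.12%.

2.12%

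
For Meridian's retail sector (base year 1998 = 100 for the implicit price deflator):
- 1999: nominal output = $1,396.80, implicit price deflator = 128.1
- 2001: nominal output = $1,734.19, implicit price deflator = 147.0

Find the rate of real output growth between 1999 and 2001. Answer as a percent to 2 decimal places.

8.19%

Deflate each year: 1999 → 1396.80/1.281 = 1090.40; 2001 → 1734.19/1.470 = 1179.72.
So real output changed by 1179.72/1090.40 − 1 = 0.0819, i.e. 8.19%.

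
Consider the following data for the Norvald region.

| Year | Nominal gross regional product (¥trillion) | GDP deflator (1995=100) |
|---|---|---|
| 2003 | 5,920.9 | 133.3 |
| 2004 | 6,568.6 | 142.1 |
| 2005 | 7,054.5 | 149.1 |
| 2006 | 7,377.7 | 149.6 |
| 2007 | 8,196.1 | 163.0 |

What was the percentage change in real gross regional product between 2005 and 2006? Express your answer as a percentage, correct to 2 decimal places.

Real gross regional product 2005 = 7054.5/1.491 = 4731.39.
Real gross regional product 2006 = 7377.7/1.496 = 4931.62.
Change = 4931.62/4731.39 − 1 = 0.0423.

4.23%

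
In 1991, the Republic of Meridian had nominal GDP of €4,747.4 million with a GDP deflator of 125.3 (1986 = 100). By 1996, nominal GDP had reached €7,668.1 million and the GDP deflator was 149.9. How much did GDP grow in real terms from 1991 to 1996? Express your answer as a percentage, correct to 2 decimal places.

Real GDP 1991 = 4747.4 / 1.253 = 3788.83.
Real GDP 1996 = 7668.1 / 1.499 = 5115.48.
Real growth = 5115.48 / 3788.83 − 1 = 0.3501.

35.01%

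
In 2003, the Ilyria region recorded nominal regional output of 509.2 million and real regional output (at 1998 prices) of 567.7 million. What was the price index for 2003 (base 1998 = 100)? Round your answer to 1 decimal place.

price index = (Nominal / Real) × 100 = 509.2 / 567.7 × 100 = 89.70.

89.7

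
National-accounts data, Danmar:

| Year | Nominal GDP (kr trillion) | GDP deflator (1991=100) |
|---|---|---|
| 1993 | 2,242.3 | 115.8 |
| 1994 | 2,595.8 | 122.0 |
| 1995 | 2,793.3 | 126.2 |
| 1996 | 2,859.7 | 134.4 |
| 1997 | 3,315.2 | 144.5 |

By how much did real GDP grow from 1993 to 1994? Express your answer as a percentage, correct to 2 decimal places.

9.88%

Real GDP 1993 = 2242.3/1.158 = 1936.36.
Real GDP 1994 = 2595.8/1.220 = 2127.70.
Change = 2127.70/1936.36 − 1 = 0.0988.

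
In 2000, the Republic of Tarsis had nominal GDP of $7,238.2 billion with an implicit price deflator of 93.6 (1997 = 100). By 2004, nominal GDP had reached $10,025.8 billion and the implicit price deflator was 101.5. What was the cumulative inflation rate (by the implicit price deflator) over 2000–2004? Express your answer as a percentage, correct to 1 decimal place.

Price-level change = 101.5 / 93.6 − 1 = 0.0844.

8.4%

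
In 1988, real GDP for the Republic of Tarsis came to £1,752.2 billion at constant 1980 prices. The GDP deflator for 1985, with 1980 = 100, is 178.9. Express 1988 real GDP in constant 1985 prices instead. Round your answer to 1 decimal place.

Real GDP in 1985 prices = Real GDP in 1980 prices × (P_1985/P_1980) = 1752.2 × 1.789 = 3134.69.

£3,134.7 billion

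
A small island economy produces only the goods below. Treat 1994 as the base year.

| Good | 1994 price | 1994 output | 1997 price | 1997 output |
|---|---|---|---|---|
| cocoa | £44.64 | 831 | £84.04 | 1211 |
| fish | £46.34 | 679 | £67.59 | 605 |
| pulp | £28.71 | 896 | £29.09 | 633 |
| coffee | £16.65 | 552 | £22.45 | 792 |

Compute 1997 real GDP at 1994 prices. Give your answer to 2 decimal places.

Real GDP 1997 = Σ (p_1994 × q_1997) = 44.64·1211 + 46.34·605 + 28.71·633 + 16.65·792 = 113454.97.

£113454.97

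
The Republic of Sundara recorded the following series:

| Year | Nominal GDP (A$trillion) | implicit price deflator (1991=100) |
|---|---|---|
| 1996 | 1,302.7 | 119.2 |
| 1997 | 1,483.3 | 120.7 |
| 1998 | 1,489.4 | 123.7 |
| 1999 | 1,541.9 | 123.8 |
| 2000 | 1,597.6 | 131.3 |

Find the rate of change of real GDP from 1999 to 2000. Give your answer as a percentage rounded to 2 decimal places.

Real GDP 1999 = 1541.9/1.238 = 1245.48.
Real GDP 2000 = 1597.6/1.313 = 1216.76.
Change = 1216.76/1245.48 − 1 = -0.0231.

-2.31%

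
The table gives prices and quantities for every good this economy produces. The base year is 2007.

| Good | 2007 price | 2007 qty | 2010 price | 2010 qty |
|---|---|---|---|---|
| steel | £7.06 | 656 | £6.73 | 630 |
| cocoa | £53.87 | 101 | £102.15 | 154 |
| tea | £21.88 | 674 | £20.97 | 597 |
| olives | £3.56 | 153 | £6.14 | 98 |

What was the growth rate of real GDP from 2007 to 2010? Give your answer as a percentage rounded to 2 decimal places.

3.12%

Real GDP 2007 = Nominal GDP 2007 = 7.06·656 + 53.87·101 + 21.88·674 + 3.56·153 = 25364.03.
Real GDP 2010 (at 2007 prices) = 7.06·630 + 53.87·154 + 21.88·597 + 3.56·98 = 26155.02.
Real growth = 26155.02/25364.03 − 1 = 0.0312.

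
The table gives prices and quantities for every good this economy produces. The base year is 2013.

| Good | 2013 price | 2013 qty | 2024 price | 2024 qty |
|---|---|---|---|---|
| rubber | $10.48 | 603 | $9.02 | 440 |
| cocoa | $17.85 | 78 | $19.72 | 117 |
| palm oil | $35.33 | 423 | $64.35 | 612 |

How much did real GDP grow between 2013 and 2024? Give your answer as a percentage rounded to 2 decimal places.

25.01%

Real GDP 2013 = Nominal GDP 2013 = 10.48·603 + 17.85·78 + 35.33·423 = 22656.33.
Real GDP 2024 (at 2013 prices) = 10.48·440 + 17.85·117 + 35.33·612 = 28321.61.
Real growth = 28321.61/22656.33 − 1 = 0.2501.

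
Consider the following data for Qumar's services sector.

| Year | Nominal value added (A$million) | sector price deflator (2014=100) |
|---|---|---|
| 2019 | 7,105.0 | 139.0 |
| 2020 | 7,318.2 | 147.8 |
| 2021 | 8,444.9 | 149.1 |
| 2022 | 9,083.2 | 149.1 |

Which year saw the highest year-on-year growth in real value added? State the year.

2020: real = 7318.2/1.478 = 4951.42; growth vs 2019 (5111.51) = -3.13%.
2021: real = 8444.9/1.491 = 5663.92; growth vs 2020 (4951.42) = 14.39%.
2022: real = 9083.2/1.491 = 6092.02; growth vs 2021 (5663.92) = 7.56%.

2021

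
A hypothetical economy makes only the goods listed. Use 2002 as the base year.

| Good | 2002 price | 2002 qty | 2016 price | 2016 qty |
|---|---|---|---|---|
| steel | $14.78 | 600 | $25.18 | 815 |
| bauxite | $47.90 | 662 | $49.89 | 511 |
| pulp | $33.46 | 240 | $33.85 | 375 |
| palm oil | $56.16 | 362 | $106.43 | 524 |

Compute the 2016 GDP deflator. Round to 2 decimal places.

145.84

Nominal GDP 2016 = 25.18·815 + 49.89·511 + 33.85·375 + 106.43·524 = 114478.56.
Real GDP 2016 (at 2002 prices) = 14.78·815 + 47.90·511 + 33.46·375 + 56.16·524 = 78497.94.
Deflator = Nominal/Real × 100 = 114478.56/78497.94 × 100 = 145.836.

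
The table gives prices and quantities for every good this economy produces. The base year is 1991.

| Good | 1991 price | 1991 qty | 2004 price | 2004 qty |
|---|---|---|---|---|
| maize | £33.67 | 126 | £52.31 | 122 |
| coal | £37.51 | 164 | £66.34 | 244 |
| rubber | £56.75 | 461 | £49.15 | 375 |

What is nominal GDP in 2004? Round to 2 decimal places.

Nominal GDP 2004 = Σ (p_2004 × q_2004) = 52.31·122 + 66.34·244 + 49.15·375 = 41000.03.

£41000.03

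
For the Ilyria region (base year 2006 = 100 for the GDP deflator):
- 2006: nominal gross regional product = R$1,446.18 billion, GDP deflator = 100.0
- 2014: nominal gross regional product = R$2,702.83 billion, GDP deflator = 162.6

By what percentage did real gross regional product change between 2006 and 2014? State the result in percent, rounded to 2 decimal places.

14.94%

Real gross regional product 2006 = 1446.18 / 1.000 = 1446.18.
Real gross regional product 2014 = 2702.83 / 1.626 = 1662.26.
Real growth = 1662.26 / 1446.18 − 1 = 0.1494.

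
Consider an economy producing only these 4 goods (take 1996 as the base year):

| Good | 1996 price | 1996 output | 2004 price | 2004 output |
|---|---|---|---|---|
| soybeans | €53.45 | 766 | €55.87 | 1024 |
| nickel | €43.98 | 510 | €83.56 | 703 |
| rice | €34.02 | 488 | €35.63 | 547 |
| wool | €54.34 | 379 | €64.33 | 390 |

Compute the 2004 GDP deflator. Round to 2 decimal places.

127.96

Nominal GDP 2004 = 55.87·1024 + 83.56·703 + 35.63·547 + 64.33·390 = 160531.87.
Real GDP 2004 (at 1996 prices) = 53.45·1024 + 43.98·703 + 34.02·547 + 54.34·390 = 125452.28.
Deflator = Nominal/Real × 100 = 160531.87/125452.28 × 100 = 127.962.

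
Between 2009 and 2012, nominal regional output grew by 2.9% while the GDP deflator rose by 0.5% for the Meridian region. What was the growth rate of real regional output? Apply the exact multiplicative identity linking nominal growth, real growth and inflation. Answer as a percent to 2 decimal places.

2.39%

(1 + g_nom) = (1 + g_real)(1 + π), so g_real = 1.0290 / 1.0050 − 1 = 0.02388.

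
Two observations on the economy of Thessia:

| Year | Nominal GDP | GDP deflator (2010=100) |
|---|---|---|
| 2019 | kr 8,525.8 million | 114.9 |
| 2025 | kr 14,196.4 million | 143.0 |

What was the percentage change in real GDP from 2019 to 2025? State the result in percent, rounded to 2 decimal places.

33.79%

Real GDP 2019 = 8525.8 / 1.149 = 7420.19.
Real GDP 2025 = 14196.4 / 1.430 = 9927.55.
Real growth = 9927.55 / 7420.19 − 1 = 0.3379.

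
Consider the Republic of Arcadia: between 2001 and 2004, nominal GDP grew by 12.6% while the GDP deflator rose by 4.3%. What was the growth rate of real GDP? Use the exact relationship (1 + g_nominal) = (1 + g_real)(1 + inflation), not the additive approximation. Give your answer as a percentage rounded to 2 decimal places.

(1 + g_nom) = (1 + g_real)(1 + π), so g_real = 1.1260 / 1.0430 − 1 = 0.07958.

7.96%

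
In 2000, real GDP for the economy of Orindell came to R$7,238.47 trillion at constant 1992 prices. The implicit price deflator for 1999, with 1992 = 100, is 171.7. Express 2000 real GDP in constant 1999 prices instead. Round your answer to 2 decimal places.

R$12,428.45 trillion

Real GDP in 1999 prices = Real GDP in 1992 prices × (P_1999/P_1992) = 7238.47 × 1.717 = 12428.45.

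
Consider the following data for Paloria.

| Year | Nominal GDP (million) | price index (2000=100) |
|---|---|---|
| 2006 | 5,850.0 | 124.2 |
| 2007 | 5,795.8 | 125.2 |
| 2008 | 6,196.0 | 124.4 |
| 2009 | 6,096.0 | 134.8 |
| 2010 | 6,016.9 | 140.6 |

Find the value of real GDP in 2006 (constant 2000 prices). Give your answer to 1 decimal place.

4,710.1 million

Real GDP 2006 = 5850.0 / 1.242 = 4710.14.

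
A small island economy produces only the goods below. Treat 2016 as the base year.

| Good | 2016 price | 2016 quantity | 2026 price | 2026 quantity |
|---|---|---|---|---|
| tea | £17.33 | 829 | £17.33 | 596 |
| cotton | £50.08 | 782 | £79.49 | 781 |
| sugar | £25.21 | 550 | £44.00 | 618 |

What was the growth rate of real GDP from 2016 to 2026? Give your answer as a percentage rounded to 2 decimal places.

Real GDP 2016 = Nominal GDP 2016 = 17.33·829 + 50.08·782 + 25.21·550 = 67394.63.
Real GDP 2026 (at 2016 prices) = 17.33·596 + 50.08·781 + 25.21·618 = 65020.94.
Real growth = 65020.94/67394.63 − 1 = -0.0352.

-3.52%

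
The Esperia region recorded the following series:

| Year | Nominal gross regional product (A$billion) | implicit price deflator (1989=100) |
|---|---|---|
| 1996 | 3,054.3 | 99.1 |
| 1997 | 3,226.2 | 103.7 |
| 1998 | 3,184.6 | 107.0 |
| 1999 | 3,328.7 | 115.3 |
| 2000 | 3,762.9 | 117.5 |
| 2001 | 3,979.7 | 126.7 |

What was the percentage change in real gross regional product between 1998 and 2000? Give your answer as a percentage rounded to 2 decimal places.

Real gross regional product 1998 = 3184.6/1.070 = 2976.26.
Real gross regional product 2000 = 3762.9/1.175 = 3202.47.
Change = 3202.47/2976.26 − 1 = 0.0760.

7.60%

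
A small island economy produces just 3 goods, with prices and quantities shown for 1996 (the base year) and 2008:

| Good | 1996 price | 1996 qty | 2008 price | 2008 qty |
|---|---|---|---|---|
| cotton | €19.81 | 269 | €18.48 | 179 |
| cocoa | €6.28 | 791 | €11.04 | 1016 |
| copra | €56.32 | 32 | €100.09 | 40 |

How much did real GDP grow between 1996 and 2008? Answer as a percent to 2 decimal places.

Real GDP 1996 = Nominal GDP 1996 = 19.81·269 + 6.28·791 + 56.32·32 = 12098.61.
Real GDP 2008 (at 1996 prices) = 19.81·179 + 6.28·1016 + 56.32·40 = 12179.27.
Real growth = 12179.27/12098.61 − 1 = 0.0067.

0.67%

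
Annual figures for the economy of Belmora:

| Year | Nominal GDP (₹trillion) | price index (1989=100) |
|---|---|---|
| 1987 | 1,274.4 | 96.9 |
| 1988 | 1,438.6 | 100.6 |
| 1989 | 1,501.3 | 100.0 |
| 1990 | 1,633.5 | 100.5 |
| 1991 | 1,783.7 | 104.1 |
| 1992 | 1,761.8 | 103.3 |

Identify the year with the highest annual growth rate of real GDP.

1988

1988: real = 1438.6/1.006 = 1430.02; growth vs 1987 (1315.17) = 8.73%.
1989: real = 1501.3/1.000 = 1501.30; growth vs 1988 (1430.02) = 4.98%.
1990: real = 1633.5/1.005 = 1625.37; growth vs 1989 (1501.30) = 8.26%.
1991: real = 1783.7/1.041 = 1713.45; growth vs 1990 (1625.37) = 5.42%.
1992: real = 1761.8/1.033 = 1705.52; growth vs 1991 (1713.45) = -0.46%.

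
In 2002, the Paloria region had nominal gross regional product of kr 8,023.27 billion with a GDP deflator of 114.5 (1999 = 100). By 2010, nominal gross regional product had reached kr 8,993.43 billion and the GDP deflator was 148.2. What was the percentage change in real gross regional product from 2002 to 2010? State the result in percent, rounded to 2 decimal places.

-13.40%

Deflate each year: 2002 → 8023.27/1.145 = 7007.22; 2010 → 8993.43/1.482 = 6068.44.
So real gross regional product changed by 6068.44/7007.22 − 1 = -0.1340, i.e. -13.40%.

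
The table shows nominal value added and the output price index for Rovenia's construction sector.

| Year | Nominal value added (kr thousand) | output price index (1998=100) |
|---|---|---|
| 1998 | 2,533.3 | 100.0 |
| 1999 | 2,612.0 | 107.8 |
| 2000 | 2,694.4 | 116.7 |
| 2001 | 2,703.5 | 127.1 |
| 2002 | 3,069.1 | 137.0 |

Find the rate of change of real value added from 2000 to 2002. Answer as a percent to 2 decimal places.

Real value added 2000 = 2694.4/1.167 = 2308.83.
Real value added 2002 = 3069.1/1.370 = 2240.22.
Change = 2240.22/2308.83 − 1 = -0.0297.

-2.97%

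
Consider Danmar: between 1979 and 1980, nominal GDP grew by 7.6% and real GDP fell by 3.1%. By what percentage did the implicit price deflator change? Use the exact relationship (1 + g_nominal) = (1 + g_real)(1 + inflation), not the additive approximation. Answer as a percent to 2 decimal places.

11.04%

(1 + g_nom) = (1 + g_real)(1 + π), so π = 1.0760 / 0.9690 − 1 = 0.11042.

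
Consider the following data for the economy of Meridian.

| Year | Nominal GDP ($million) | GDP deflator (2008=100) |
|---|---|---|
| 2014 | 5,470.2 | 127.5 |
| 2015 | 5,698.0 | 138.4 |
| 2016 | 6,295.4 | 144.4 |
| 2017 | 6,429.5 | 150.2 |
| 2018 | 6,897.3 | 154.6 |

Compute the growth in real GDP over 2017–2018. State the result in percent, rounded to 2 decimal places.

Real GDP 2017 = 6429.5/1.502 = 4280.63.
Real GDP 2018 = 6897.3/1.546 = 4461.38.
Change = 4461.38/4280.63 − 1 = 0.0422.

4.22%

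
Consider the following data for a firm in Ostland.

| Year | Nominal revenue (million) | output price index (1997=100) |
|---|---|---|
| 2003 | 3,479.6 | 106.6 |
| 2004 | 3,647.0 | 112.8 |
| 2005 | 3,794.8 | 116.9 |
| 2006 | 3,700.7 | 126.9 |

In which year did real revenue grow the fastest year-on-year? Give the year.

2004: real = 3647.0/1.128 = 3233.16; growth vs 2003 (3264.17) = -0.95%.
2005: real = 3794.8/1.169 = 3246.19; growth vs 2004 (3233.16) = 0.40%.
2006: real = 3700.7/1.269 = 2916.23; growth vs 2005 (3246.19) = -10.16%.

2005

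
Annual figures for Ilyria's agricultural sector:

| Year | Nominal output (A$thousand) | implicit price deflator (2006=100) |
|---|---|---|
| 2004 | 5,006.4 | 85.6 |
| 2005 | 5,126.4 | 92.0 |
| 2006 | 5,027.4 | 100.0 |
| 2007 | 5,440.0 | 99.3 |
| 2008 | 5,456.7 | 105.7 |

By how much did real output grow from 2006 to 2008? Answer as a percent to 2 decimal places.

2.69%

Real output 2006 = 5027.4/1.000 = 5027.40.
Real output 2008 = 5456.7/1.057 = 5162.44.
Change = 5162.44/5027.40 − 1 = 0.0269.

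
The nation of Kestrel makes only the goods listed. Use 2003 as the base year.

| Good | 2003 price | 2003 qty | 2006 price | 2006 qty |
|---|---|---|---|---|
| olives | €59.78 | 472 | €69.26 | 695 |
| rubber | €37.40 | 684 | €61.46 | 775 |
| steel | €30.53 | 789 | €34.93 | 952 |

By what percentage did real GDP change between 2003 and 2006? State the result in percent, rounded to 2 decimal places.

Real GDP 2003 = Nominal GDP 2003 = 59.78·472 + 37.40·684 + 30.53·789 = 77885.93.
Real GDP 2006 (at 2003 prices) = 59.78·695 + 37.40·775 + 30.53·952 = 99596.66.
Real growth = 99596.66/77885.93 − 1 = 0.2788.

27.88%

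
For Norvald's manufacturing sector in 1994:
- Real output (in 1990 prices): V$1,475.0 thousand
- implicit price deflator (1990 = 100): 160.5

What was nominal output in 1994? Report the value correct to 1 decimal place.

V$2,367.4 thousand

Nominal output = Real × (implicit price deflator/100) = 1475.0 × 1.605 = 2367.38.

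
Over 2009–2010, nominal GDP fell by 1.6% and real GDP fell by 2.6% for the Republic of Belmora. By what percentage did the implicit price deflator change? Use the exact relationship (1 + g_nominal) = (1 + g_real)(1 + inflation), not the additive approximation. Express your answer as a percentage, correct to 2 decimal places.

1.03%

(1 + g_nom) = (1 + g_real)(1 + π), so π = 0.9840 / 0.9740 − 1 = 0.01027.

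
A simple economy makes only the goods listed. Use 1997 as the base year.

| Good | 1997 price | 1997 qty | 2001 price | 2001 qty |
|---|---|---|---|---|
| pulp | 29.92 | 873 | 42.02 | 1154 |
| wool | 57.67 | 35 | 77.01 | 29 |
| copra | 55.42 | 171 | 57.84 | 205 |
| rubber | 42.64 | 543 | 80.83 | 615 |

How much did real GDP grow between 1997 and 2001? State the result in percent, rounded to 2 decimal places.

Real GDP 1997 = Nominal GDP 1997 = 29.92·873 + 57.67·35 + 55.42·171 + 42.64·543 = 60768.95.
Real GDP 2001 (at 1997 prices) = 29.92·1154 + 57.67·29 + 55.42·205 + 42.64·615 = 73784.81.
Real growth = 73784.81/60768.95 − 1 = 0.2142.

21.42%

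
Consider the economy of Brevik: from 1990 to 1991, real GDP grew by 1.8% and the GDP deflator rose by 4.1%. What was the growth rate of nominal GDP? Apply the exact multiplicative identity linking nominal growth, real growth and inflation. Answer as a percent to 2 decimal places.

(1 + g_nom) = (1 + g_real)(1 + π) = 1.0180 × 1.0410 = 1.05974.

5.97%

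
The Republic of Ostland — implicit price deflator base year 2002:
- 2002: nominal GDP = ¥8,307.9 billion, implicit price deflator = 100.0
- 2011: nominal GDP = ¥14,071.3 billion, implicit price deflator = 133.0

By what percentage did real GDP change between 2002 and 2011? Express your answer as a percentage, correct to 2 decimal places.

Real GDP 2002 = 8307.9 / 1.000 = 8307.90.
Real GDP 2011 = 14071.3 / 1.330 = 10579.92.
Real growth = 10579.92 / 8307.90 − 1 = 0.2735.

27.35%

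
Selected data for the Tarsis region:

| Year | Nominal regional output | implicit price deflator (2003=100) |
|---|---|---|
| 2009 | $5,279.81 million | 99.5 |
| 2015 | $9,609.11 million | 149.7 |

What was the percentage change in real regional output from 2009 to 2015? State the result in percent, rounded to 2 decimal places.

Real regional output 2009 = 5279.81 / 0.995 = 5306.34.
Real regional output 2015 = 9609.11 / 1.497 = 6418.91.
Real growth = 6418.91 / 5306.34 − 1 = 0.2097.

20.97%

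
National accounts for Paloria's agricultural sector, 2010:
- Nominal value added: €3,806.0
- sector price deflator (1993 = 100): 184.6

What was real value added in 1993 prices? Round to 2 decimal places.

Real value added = Nominal / (sector price deflator/100) = 3806.0 / 1.846 = 2061.76.

€2,061.76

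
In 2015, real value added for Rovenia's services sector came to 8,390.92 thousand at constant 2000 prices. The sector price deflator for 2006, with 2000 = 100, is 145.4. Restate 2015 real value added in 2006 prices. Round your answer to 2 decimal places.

12,200.40 thousand

Real value added in 2006 prices = Real value added in 2000 prices × (P_2006/P_2000) = 8390.92 × 1.454 = 12200.40.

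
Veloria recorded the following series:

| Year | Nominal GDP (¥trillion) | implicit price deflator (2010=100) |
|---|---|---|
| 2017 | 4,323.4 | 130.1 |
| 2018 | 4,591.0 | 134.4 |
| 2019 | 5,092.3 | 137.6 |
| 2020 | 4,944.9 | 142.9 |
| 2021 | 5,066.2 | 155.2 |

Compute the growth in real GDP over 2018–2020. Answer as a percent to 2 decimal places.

Real GDP 2018 = 4591.0/1.344 = 3415.92.
Real GDP 2020 = 4944.9/1.429 = 3460.39.
Change = 3460.39/3415.92 − 1 = 0.0130.

1.30%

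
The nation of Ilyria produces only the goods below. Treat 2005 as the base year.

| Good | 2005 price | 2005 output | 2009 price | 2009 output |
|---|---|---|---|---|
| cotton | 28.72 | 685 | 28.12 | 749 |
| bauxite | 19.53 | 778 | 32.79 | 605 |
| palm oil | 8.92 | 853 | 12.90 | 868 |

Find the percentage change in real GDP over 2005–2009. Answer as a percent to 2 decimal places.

Real GDP 2005 = Nominal GDP 2005 = 28.72·685 + 19.53·778 + 8.92·853 = 42476.30.
Real GDP 2009 (at 2005 prices) = 28.72·749 + 19.53·605 + 8.92·868 = 41069.49.
Real growth = 41069.49/42476.30 − 1 = -0.0331.

-3.31%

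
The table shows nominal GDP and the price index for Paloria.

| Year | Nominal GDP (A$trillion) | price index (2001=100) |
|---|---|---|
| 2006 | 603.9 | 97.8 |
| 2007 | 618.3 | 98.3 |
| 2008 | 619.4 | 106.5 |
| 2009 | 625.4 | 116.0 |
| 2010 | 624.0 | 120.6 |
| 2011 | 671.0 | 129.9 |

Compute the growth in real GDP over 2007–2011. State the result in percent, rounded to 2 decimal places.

Real GDP 2007 = 618.3/0.983 = 628.99.
Real GDP 2011 = 671.0/1.299 = 516.55.
Change = 516.55/628.99 − 1 = -0.1788.

-17.88%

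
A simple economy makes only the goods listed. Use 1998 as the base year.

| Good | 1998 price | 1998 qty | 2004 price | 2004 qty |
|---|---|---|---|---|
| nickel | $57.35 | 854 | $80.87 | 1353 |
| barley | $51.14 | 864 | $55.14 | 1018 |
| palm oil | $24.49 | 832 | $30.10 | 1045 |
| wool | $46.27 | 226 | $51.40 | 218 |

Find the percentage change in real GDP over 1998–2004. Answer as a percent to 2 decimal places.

Real GDP 1998 = Nominal GDP 1998 = 57.35·854 + 51.14·864 + 24.49·832 + 46.27·226 = 123994.56.
Real GDP 2004 (at 1998 prices) = 57.35·1353 + 51.14·1018 + 24.49·1045 + 46.27·218 = 165333.98.
Real growth = 165333.98/123994.56 − 1 = 0.3334.

33.34%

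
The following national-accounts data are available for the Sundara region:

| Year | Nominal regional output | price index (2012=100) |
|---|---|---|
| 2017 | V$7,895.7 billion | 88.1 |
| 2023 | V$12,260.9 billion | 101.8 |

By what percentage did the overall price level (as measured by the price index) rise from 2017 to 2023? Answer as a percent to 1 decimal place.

15.6%

Price-level change = 101.8 / 88.1 − 1 = 0.1555.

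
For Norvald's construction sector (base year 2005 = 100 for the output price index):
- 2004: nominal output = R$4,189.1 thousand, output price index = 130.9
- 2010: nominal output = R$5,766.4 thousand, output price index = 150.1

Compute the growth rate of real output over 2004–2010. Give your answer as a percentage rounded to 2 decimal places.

20.04%

Deflate each year: 2004 → 4189.1/1.309 = 3200.23; 2010 → 5766.4/1.501 = 3841.71.
So real output changed by 3841.71/3200.23 − 1 = 0.2004, i.e. 20.04%.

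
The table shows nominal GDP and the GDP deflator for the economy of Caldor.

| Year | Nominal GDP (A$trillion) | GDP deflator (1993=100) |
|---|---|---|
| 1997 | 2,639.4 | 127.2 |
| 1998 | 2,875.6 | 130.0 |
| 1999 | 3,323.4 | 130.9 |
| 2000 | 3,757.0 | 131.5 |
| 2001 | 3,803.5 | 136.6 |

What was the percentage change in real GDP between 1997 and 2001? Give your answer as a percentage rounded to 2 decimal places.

34.19%

Real GDP 1997 = 2639.4/1.272 = 2075.00.
Real GDP 2001 = 3803.5/1.366 = 2784.41.
Change = 2784.41/2075.00 − 1 = 0.3419.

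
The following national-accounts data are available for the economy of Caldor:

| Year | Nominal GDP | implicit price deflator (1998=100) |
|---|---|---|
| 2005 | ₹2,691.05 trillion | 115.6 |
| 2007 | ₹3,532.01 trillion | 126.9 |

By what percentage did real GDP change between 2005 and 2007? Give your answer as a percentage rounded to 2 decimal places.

19.56%

Deflate each year: 2005 → 2691.05/1.156 = 2327.90; 2007 → 3532.01/1.269 = 2783.30.
So real GDP changed by 2783.30/2327.90 − 1 = 0.1956, i.e. 19.56%.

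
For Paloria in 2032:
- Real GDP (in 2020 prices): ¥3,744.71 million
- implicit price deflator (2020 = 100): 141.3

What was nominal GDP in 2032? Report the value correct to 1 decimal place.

Nominal GDP = Real × (implicit price deflator/100) = 3744.71 × 1.413 = 5291.28.

¥5,291.3 million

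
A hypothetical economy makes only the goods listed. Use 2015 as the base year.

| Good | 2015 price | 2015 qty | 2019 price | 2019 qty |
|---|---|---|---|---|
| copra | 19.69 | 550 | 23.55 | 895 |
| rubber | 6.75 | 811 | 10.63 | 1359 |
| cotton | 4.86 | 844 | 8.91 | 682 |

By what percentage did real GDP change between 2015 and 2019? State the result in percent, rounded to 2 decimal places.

Real GDP 2015 = Nominal GDP 2015 = 19.69·550 + 6.75·811 + 4.86·844 = 20405.59.
Real GDP 2019 (at 2015 prices) = 19.69·895 + 6.75·1359 + 4.86·682 = 30110.32.
Real growth = 30110.32/20405.59 − 1 = 0.4756.

47.56%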